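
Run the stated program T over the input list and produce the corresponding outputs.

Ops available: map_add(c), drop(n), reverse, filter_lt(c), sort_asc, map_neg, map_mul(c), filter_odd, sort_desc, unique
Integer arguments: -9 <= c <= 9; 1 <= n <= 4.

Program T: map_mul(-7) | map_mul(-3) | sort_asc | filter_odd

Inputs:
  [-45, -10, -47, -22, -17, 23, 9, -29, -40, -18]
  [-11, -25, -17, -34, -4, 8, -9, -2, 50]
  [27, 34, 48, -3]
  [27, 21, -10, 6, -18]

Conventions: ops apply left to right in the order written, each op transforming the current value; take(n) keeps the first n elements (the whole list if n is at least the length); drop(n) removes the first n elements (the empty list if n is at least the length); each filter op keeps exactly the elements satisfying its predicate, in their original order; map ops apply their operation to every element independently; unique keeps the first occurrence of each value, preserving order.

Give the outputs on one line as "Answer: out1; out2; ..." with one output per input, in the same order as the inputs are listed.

[-987, -945, -609, -357, 189, 483]; [-525, -357, -231, -189]; [-63, 567]; [441, 567]

Execution, op by op:
  [-45, -10, -47, -22, -17, 23, 9, -29, -40, -18] -> [315, 70, 329, 154, 119, -161, -63, 203, 280, 126] -> [-945, -210, -987, -462, -357, 483, 189, -609, -840, -378] -> [-987, -945, -840, -609, -462, -378, -357, -210, 189, 483] -> [-987, -945, -609, -357, 189, 483]
  [-11, -25, -17, -34, -4, 8, -9, -2, 50] -> [77, 175, 119, 238, 28, -56, 63, 14, -350] -> [-231, -525, -357, -714, -84, 168, -189, -42, 1050] -> [-714, -525, -357, -231, -189, -84, -42, 168, 1050] -> [-525, -357, -231, -189]
  [27, 34, 48, -3] -> [-189, -238, -336, 21] -> [567, 714, 1008, -63] -> [-63, 567, 714, 1008] -> [-63, 567]
  [27, 21, -10, 6, -18] -> [-189, -147, 70, -42, 126] -> [567, 441, -210, 126, -378] -> [-378, -210, 126, 441, 567] -> [441, 567]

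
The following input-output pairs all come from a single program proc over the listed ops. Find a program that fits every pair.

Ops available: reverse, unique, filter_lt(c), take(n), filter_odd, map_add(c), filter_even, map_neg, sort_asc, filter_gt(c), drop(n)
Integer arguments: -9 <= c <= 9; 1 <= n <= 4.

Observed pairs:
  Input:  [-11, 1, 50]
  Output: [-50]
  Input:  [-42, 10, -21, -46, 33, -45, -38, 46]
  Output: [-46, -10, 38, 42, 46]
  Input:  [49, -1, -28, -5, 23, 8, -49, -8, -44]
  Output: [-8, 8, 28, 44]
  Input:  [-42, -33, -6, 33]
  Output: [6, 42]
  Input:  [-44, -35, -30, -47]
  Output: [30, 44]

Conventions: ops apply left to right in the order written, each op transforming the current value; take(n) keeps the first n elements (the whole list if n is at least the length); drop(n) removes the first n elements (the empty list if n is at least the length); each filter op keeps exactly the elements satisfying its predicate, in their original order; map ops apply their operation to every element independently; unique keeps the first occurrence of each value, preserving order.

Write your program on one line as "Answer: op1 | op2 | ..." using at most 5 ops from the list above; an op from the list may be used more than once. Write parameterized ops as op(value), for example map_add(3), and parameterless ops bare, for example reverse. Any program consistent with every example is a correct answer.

reverse | filter_even | map_neg | sort_asc

Check, running the answer program on each example:
  [-11, 1, 50] -> [50, 1, -11] -> [50] -> [-50] -> [-50]
  [-42, 10, -21, -46, 33, -45, -38, 46] -> [46, -38, -45, 33, -46, -21, 10, -42] -> [46, -38, -46, 10, -42] -> [-46, 38, 46, -10, 42] -> [-46, -10, 38, 42, 46]
  [49, -1, -28, -5, 23, 8, -49, -8, -44] -> [-44, -8, -49, 8, 23, -5, -28, -1, 49] -> [-44, -8, 8, -28] -> [44, 8, -8, 28] -> [-8, 8, 28, 44]
  [-42, -33, -6, 33] -> [33, -6, -33, -42] -> [-6, -42] -> [6, 42] -> [6, 42]
  [-44, -35, -30, -47] -> [-47, -30, -35, -44] -> [-30, -44] -> [30, 44] -> [30, 44]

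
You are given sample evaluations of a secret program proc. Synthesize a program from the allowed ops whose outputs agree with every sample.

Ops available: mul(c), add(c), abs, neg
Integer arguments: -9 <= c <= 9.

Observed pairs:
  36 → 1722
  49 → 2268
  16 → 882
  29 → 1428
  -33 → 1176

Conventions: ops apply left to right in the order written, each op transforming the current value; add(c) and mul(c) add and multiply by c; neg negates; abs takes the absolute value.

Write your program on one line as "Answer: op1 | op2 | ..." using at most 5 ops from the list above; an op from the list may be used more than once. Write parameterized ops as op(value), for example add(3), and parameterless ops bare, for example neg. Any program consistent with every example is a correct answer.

add(5) | abs | mul(-7) | abs | mul(6)

Check, running the answer program on each example:
  36 -> 41 -> 41 -> -287 -> 287 -> 1722
  49 -> 54 -> 54 -> -378 -> 378 -> 2268
  16 -> 21 -> 21 -> -147 -> 147 -> 882
  29 -> 34 -> 34 -> -238 -> 238 -> 1428
  -33 -> -28 -> 28 -> -196 -> 196 -> 1176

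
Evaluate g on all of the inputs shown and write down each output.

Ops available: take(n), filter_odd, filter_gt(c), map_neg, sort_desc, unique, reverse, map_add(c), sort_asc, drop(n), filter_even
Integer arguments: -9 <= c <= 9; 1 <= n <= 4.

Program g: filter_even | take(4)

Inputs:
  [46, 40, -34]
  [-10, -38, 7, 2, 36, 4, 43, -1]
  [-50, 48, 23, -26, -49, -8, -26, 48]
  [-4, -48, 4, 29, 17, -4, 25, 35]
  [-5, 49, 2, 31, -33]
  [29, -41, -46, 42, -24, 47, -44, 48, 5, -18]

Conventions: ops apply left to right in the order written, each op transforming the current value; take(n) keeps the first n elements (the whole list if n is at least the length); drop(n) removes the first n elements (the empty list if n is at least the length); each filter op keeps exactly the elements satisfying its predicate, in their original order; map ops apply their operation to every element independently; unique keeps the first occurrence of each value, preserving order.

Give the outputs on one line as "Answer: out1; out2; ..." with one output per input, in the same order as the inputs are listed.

Execution, op by op:
  [46, 40, -34] -> [46, 40, -34] -> [46, 40, -34]
  [-10, -38, 7, 2, 36, 4, 43, -1] -> [-10, -38, 2, 36, 4] -> [-10, -38, 2, 36]
  [-50, 48, 23, -26, -49, -8, -26, 48] -> [-50, 48, -26, -8, -26, 48] -> [-50, 48, -26, -8]
  [-4, -48, 4, 29, 17, -4, 25, 35] -> [-4, -48, 4, -4] -> [-4, -48, 4, -4]
  [-5, 49, 2, 31, -33] -> [2] -> [2]
  [29, -41, -46, 42, -24, 47, -44, 48, 5, -18] -> [-46, 42, -24, -44, 48, -18] -> [-46, 42, -24, -44]

[46, 40, -34]; [-10, -38, 2, 36]; [-50, 48, -26, -8]; [-4, -48, 4, -4]; [2]; [-46, 42, -24, -44]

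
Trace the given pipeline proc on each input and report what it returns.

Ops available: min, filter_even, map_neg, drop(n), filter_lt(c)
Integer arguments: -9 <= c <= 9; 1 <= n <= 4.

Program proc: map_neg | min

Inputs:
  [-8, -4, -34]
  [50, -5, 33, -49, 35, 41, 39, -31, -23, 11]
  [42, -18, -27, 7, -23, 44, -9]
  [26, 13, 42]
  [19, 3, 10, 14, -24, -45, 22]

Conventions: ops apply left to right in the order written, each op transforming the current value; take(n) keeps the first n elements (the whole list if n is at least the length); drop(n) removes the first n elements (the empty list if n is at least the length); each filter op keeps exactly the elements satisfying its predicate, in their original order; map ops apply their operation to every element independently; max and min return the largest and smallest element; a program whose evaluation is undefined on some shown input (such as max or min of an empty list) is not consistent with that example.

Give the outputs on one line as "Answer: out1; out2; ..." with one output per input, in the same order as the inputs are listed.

4; -50; -44; -42; -22

Execution, op by op:
  [-8, -4, -34] -> [8, 4, 34] -> 4
  [50, -5, 33, -49, 35, 41, 39, -31, -23, 11] -> [-50, 5, -33, 49, -35, -41, -39, 31, 23, -11] -> -50
  [42, -18, -27, 7, -23, 44, -9] -> [-42, 18, 27, -7, 23, -44, 9] -> -44
  [26, 13, 42] -> [-26, -13, -42] -> -42
  [19, 3, 10, 14, -24, -45, 22] -> [-19, -3, -10, -14, 24, 45, -22] -> -22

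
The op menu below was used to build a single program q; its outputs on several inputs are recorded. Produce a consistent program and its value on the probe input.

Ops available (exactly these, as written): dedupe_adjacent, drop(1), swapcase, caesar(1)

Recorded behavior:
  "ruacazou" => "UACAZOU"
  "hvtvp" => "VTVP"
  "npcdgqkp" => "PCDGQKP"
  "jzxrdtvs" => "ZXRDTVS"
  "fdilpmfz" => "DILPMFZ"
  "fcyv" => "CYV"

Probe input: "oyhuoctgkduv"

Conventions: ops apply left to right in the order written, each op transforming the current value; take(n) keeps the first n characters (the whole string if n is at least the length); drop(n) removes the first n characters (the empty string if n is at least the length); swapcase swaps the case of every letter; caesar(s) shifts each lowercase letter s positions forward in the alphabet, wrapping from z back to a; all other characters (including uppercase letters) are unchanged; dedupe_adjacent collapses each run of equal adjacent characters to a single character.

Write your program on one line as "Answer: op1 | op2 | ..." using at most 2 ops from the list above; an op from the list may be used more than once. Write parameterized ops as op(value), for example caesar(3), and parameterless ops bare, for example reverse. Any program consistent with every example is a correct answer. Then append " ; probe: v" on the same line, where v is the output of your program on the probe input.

drop(1) | swapcase ; probe: "YHUOCTGKDUV"

Check, running the answer program on each example:
  "ruacazou" -> "uacazou" -> "UACAZOU"
  "hvtvp" -> "vtvp" -> "VTVP"
  "npcdgqkp" -> "pcdgqkp" -> "PCDGQKP"
  "jzxrdtvs" -> "zxrdtvs" -> "ZXRDTVS"
  "fdilpmfz" -> "dilpmfz" -> "DILPMFZ"
  "fcyv" -> "cyv" -> "CYV"
  probe: "oyhuoctgkduv" -> "yhuoctgkduv" -> "YHUOCTGKDUV"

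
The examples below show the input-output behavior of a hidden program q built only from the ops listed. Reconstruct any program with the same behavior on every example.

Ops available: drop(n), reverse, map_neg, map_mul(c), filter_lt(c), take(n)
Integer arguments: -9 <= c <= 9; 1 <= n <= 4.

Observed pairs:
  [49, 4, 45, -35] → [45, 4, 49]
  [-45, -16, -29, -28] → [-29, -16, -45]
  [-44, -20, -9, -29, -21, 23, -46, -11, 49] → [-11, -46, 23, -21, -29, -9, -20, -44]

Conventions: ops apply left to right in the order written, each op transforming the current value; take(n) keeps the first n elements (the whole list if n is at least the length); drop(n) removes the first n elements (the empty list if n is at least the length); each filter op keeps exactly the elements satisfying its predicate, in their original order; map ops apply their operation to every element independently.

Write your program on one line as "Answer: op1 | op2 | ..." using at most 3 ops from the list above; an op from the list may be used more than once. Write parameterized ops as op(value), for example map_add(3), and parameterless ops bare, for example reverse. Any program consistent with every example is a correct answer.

reverse | drop(1)

Check, running the answer program on each example:
  [49, 4, 45, -35] -> [-35, 45, 4, 49] -> [45, 4, 49]
  [-45, -16, -29, -28] -> [-28, -29, -16, -45] -> [-29, -16, -45]
  [-44, -20, -9, -29, -21, 23, -46, -11, 49] -> [49, -11, -46, 23, -21, -29, -9, -20, -44] -> [-11, -46, 23, -21, -29, -9, -20, -44]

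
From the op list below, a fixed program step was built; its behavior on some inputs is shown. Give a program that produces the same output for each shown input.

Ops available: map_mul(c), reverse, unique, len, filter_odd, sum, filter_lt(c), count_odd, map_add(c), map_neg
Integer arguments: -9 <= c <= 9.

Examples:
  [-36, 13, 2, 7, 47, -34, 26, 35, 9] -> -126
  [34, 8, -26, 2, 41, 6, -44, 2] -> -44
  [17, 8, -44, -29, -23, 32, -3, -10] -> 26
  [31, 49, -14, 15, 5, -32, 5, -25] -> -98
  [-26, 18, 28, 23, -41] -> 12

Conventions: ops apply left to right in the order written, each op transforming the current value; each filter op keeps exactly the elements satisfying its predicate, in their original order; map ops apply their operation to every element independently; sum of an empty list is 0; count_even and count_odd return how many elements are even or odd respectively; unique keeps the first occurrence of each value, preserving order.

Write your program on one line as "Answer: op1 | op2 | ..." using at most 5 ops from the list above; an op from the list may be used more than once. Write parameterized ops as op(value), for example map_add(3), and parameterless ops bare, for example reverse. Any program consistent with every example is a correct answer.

map_neg | filter_odd | map_add(-3) | sum

Check, running the answer program on each example:
  [-36, 13, 2, 7, 47, -34, 26, 35, 9] -> [36, -13, -2, -7, -47, 34, -26, -35, -9] -> [-13, -7, -47, -35, -9] -> [-16, -10, -50, -38, -12] -> -126
  [34, 8, -26, 2, 41, 6, -44, 2] -> [-34, -8, 26, -2, -41, -6, 44, -2] -> [-41] -> [-44] -> -44
  [17, 8, -44, -29, -23, 32, -3, -10] -> [-17, -8, 44, 29, 23, -32, 3, 10] -> [-17, 29, 23, 3] -> [-20, 26, 20, 0] -> 26
  [31, 49, -14, 15, 5, -32, 5, -25] -> [-31, -49, 14, -15, -5, 32, -5, 25] -> [-31, -49, -15, -5, -5, 25] -> [-34, -52, -18, -8, -8, 22] -> -98
  [-26, 18, 28, 23, -41] -> [26, -18, -28, -23, 41] -> [-23, 41] -> [-26, 38] -> 12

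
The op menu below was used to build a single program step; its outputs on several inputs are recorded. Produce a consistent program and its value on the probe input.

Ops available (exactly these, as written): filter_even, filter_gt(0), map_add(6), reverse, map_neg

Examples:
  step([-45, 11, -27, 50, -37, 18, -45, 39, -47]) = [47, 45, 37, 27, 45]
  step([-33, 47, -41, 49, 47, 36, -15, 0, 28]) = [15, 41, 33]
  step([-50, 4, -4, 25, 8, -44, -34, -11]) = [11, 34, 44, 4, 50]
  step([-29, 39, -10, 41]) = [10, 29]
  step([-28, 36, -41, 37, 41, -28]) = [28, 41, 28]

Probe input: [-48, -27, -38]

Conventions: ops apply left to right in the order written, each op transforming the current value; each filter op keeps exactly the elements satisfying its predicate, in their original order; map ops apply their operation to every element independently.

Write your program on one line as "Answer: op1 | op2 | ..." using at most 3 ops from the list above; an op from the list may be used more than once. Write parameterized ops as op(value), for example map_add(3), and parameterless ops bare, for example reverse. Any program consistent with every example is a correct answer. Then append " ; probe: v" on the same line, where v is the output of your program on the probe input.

reverse | map_neg | filter_gt(0) ; probe: [38, 27, 48]

Check, running the answer program on each example:
  [-45, 11, -27, 50, -37, 18, -45, 39, -47] -> [-47, 39, -45, 18, -37, 50, -27, 11, -45] -> [47, -39, 45, -18, 37, -50, 27, -11, 45] -> [47, 45, 37, 27, 45]
  [-33, 47, -41, 49, 47, 36, -15, 0, 28] -> [28, 0, -15, 36, 47, 49, -41, 47, -33] -> [-28, 0, 15, -36, -47, -49, 41, -47, 33] -> [15, 41, 33]
  [-50, 4, -4, 25, 8, -44, -34, -11] -> [-11, -34, -44, 8, 25, -4, 4, -50] -> [11, 34, 44, -8, -25, 4, -4, 50] -> [11, 34, 44, 4, 50]
  [-29, 39, -10, 41] -> [41, -10, 39, -29] -> [-41, 10, -39, 29] -> [10, 29]
  [-28, 36, -41, 37, 41, -28] -> [-28, 41, 37, -41, 36, -28] -> [28, -41, -37, 41, -36, 28] -> [28, 41, 28]
  probe: [-48, -27, -38] -> [-38, -27, -48] -> [38, 27, 48] -> [38, 27, 48]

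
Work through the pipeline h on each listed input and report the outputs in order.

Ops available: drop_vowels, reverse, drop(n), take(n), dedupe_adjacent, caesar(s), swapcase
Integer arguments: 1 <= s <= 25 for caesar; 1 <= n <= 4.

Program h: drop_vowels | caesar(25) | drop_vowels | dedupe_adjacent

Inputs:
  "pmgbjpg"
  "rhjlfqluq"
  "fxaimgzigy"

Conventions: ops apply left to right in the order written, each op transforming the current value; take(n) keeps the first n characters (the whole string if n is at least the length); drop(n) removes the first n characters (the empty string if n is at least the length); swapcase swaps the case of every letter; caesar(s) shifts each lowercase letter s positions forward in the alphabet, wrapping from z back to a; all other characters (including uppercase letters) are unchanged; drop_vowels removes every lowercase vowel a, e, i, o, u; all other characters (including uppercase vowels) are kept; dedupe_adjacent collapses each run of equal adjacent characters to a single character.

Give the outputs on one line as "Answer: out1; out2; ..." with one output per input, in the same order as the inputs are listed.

Execution, op by op:
  "pmgbjpg" -> "pmgbjpg" -> "olfaiof" -> "lff" -> "lf"
  "rhjlfqluq" -> "rhjlfqlq" -> "qgikepkp" -> "qgkpkp" -> "qgkpkp"
  "fxaimgzigy" -> "fxmgzgy" -> "ewlfyfx" -> "wlfyfx" -> "wlfyfx"

"lf"; "qgkpkp"; "wlfyfx"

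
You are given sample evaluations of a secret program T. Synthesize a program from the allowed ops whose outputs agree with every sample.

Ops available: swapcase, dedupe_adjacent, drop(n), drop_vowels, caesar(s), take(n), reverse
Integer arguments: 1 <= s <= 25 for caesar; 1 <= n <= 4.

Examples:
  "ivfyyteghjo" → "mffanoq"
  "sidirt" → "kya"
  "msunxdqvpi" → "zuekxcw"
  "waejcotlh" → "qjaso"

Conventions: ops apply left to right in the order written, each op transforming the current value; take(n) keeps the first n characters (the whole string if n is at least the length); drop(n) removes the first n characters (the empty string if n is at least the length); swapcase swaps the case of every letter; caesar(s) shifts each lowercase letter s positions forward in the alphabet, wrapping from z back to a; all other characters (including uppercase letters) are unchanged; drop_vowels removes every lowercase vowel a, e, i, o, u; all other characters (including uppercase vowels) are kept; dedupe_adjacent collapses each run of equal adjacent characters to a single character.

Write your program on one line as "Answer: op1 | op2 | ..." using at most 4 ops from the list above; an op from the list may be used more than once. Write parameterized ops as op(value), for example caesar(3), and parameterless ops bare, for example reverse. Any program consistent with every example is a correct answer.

drop_vowels | drop(1) | caesar(7)

Check, running the answer program on each example:
  "ivfyyteghjo" -> "vfyytghj" -> "fyytghj" -> "mffanoq"
  "sidirt" -> "sdrt" -> "drt" -> "kya"
  "msunxdqvpi" -> "msnxdqvp" -> "snxdqvp" -> "zuekxcw"
  "waejcotlh" -> "wjctlh" -> "jctlh" -> "qjaso"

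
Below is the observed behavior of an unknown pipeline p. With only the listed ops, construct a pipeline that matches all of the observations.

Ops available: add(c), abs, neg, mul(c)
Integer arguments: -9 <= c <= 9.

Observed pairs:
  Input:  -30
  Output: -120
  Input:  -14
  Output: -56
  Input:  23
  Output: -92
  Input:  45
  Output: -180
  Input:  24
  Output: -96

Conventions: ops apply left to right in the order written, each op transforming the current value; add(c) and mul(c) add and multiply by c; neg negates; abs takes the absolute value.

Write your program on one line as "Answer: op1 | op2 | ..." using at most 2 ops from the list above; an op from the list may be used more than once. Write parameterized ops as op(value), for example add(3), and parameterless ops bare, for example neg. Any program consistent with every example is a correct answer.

abs | mul(-4)

Check, running the answer program on each example:
  -30 -> 30 -> -120
  -14 -> 14 -> -56
  23 -> 23 -> -92
  45 -> 45 -> -180
  24 -> 24 -> -96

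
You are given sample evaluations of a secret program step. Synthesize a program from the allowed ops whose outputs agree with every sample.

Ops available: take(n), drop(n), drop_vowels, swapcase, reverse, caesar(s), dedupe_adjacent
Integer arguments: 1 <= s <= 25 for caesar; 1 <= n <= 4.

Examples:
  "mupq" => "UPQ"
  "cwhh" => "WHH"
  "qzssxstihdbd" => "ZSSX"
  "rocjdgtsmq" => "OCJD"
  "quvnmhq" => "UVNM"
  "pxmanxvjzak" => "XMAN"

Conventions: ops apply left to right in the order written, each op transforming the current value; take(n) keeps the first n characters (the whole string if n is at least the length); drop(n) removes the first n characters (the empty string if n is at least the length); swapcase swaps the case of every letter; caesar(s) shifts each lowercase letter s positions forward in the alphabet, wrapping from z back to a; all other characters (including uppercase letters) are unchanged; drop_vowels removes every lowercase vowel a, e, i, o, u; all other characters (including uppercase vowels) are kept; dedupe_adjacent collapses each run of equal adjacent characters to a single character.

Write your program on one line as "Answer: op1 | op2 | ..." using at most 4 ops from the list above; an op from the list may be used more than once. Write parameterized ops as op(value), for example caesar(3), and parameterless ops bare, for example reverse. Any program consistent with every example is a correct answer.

drop(1) | swapcase | take(4)

Check, running the answer program on each example:
  "mupq" -> "upq" -> "UPQ" -> "UPQ"
  "cwhh" -> "whh" -> "WHH" -> "WHH"
  "qzssxstihdbd" -> "zssxstihdbd" -> "ZSSXSTIHDBD" -> "ZSSX"
  "rocjdgtsmq" -> "ocjdgtsmq" -> "OCJDGTSMQ" -> "OCJD"
  "quvnmhq" -> "uvnmhq" -> "UVNMHQ" -> "UVNM"
  "pxmanxvjzak" -> "xmanxvjzak" -> "XMANXVJZAK" -> "XMAN"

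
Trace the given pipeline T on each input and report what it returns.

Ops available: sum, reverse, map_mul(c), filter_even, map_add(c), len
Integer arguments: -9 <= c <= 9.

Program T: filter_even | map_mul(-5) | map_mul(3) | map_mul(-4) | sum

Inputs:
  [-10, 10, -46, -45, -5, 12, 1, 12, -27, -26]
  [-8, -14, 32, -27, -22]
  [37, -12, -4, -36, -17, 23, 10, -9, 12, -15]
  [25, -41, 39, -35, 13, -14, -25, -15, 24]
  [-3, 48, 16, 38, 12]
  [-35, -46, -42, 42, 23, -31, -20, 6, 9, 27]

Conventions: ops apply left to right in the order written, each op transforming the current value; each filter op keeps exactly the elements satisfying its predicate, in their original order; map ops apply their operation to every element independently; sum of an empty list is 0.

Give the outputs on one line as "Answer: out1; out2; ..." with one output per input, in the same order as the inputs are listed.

Execution, op by op:
  [-10, 10, -46, -45, -5, 12, 1, 12, -27, -26] -> [-10, 10, -46, 12, 12, -26] -> [50, -50, 230, -60, -60, 130] -> [150, -150, 690, -180, -180, 390] -> [-600, 600, -2760, 720, 720, -1560] -> -2880
  [-8, -14, 32, -27, -22] -> [-8, -14, 32, -22] -> [40, 70, -160, 110] -> [120, 210, -480, 330] -> [-480, -840, 1920, -1320] -> -720
  [37, -12, -4, -36, -17, 23, 10, -9, 12, -15] -> [-12, -4, -36, 10, 12] -> [60, 20, 180, -50, -60] -> [180, 60, 540, -150, -180] -> [-720, -240, -2160, 600, 720] -> -1800
  [25, -41, 39, -35, 13, -14, -25, -15, 24] -> [-14, 24] -> [70, -120] -> [210, -360] -> [-840, 1440] -> 600
  [-3, 48, 16, 38, 12] -> [48, 16, 38, 12] -> [-240, -80, -190, -60] -> [-720, -240, -570, -180] -> [2880, 960, 2280, 720] -> 6840
  [-35, -46, -42, 42, 23, -31, -20, 6, 9, 27] -> [-46, -42, 42, -20, 6] -> [230, 210, -210, 100, -30] -> [690, 630, -630, 300, -90] -> [-2760, -2520, 2520, -1200, 360] -> -3600

-2880; -720; -1800; 600; 6840; -3600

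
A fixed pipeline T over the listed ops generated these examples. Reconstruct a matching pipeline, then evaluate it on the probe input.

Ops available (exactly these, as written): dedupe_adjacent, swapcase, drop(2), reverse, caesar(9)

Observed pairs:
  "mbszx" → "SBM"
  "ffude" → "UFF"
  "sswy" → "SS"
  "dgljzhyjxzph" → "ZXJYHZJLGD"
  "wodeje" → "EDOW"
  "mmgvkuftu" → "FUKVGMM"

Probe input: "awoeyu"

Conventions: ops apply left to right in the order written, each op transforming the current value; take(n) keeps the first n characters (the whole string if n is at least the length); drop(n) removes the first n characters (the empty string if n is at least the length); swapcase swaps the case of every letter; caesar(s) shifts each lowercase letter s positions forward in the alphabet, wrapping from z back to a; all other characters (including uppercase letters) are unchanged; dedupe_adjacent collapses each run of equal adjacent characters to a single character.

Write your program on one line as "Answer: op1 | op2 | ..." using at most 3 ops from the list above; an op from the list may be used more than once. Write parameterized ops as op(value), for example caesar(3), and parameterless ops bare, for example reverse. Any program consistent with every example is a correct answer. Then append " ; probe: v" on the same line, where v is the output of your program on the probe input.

reverse | drop(2) | swapcase ; probe: "EOWA"

Check, running the answer program on each example:
  "mbszx" -> "xzsbm" -> "sbm" -> "SBM"
  "ffude" -> "eduff" -> "uff" -> "UFF"
  "sswy" -> "ywss" -> "ss" -> "SS"
  "dgljzhyjxzph" -> "hpzxjyhzjlgd" -> "zxjyhzjlgd" -> "ZXJYHZJLGD"
  "wodeje" -> "ejedow" -> "edow" -> "EDOW"
  "mmgvkuftu" -> "utfukvgmm" -> "fukvgmm" -> "FUKVGMM"
  probe: "awoeyu" -> "uyeowa" -> "eowa" -> "EOWA"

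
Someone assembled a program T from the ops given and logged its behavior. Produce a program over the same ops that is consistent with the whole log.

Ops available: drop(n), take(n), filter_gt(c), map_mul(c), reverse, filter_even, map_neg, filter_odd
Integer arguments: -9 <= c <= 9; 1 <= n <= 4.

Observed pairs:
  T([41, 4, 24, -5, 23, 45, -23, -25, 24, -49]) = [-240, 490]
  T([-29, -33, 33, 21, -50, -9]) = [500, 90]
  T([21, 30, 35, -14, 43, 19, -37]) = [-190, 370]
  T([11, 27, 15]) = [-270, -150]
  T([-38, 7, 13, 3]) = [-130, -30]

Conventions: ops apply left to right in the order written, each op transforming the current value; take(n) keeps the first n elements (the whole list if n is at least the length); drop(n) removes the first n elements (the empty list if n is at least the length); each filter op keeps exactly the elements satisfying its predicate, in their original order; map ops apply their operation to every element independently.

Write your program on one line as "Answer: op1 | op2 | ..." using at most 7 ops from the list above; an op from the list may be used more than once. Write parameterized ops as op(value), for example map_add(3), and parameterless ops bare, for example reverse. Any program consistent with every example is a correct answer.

reverse | take(2) | reverse | map_mul(-5) | map_neg | map_mul(-2)

Check, running the answer program on each example:
  [41, 4, 24, -5, 23, 45, -23, -25, 24, -49] -> [-49, 24, -25, -23, 45, 23, -5, 24, 4, 41] -> [-49, 24] -> [24, -49] -> [-120, 245] -> [120, -245] -> [-240, 490]
  [-29, -33, 33, 21, -50, -9] -> [-9, -50, 21, 33, -33, -29] -> [-9, -50] -> [-50, -9] -> [250, 45] -> [-250, -45] -> [500, 90]
  [21, 30, 35, -14, 43, 19, -37] -> [-37, 19, 43, -14, 35, 30, 21] -> [-37, 19] -> [19, -37] -> [-95, 185] -> [95, -185] -> [-190, 370]
  [11, 27, 15] -> [15, 27, 11] -> [15, 27] -> [27, 15] -> [-135, -75] -> [135, 75] -> [-270, -150]
  [-38, 7, 13, 3] -> [3, 13, 7, -38] -> [3, 13] -> [13, 3] -> [-65, -15] -> [65, 15] -> [-130, -30]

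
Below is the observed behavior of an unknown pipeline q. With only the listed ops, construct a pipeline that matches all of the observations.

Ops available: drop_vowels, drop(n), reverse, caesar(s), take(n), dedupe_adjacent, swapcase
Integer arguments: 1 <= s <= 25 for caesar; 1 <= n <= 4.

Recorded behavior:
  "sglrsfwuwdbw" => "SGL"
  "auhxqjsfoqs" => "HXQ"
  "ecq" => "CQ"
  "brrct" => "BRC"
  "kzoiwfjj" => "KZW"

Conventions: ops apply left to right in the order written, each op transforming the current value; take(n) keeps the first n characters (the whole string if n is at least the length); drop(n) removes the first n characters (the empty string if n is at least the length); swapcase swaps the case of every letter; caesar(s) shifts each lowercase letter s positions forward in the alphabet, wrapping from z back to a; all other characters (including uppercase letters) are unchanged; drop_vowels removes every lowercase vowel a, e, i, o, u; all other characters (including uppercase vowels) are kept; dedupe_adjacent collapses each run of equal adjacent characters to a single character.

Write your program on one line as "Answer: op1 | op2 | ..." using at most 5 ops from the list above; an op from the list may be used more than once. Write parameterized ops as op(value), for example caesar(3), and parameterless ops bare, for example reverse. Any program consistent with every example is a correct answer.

drop_vowels | dedupe_adjacent | swapcase | take(3)

Check, running the answer program on each example:
  "sglrsfwuwdbw" -> "sglrsfwwdbw" -> "sglrsfwdbw" -> "SGLRSFWDBW" -> "SGL"
  "auhxqjsfoqs" -> "hxqjsfqs" -> "hxqjsfqs" -> "HXQJSFQS" -> "HXQ"
  "ecq" -> "cq" -> "cq" -> "CQ" -> "CQ"
  "brrct" -> "brrct" -> "brct" -> "BRCT" -> "BRC"
  "kzoiwfjj" -> "kzwfjj" -> "kzwfj" -> "KZWFJ" -> "KZW"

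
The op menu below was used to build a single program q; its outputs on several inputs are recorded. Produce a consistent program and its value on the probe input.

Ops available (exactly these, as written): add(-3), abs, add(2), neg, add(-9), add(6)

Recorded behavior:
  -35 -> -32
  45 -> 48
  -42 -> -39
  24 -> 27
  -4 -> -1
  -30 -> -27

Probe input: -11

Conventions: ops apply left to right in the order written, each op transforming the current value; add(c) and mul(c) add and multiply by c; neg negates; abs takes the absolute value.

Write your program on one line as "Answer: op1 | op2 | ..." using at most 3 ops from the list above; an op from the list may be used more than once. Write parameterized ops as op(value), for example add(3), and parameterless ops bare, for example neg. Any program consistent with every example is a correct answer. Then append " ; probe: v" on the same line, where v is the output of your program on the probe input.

add(-3) | add(6) ; probe: -8

Check, running the answer program on each example:
  -35 -> -38 -> -32
  45 -> 42 -> 48
  -42 -> -45 -> -39
  24 -> 21 -> 27
  -4 -> -7 -> -1
  -30 -> -33 -> -27
  probe: -11 -> -14 -> -8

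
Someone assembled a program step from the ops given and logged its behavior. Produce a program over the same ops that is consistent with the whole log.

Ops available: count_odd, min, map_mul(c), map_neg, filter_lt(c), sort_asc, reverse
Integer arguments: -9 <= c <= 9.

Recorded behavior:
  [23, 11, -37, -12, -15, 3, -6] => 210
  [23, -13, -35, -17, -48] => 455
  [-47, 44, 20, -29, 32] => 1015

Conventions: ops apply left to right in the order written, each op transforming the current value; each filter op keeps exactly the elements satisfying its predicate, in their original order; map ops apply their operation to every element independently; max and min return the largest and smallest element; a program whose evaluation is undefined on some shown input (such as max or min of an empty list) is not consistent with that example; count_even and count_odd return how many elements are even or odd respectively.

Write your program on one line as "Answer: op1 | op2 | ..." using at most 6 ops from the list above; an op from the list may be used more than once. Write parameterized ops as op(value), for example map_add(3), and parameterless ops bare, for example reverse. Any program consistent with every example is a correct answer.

sort_asc | reverse | filter_lt(2) | map_mul(7) | map_mul(-5) | min

Check, running the answer program on each example:
  [23, 11, -37, -12, -15, 3, -6] -> [-37, -15, -12, -6, 3, 11, 23] -> [23, 11, 3, -6, -12, -15, -37] -> [-6, -12, -15, -37] -> [-42, -84, -105, -259] -> [210, 420, 525, 1295] -> 210
  [23, -13, -35, -17, -48] -> [-48, -35, -17, -13, 23] -> [23, -13, -17, -35, -48] -> [-13, -17, -35, -48] -> [-91, -119, -245, -336] -> [455, 595, 1225, 1680] -> 455
  [-47, 44, 20, -29, 32] -> [-47, -29, 20, 32, 44] -> [44, 32, 20, -29, -47] -> [-29, -47] -> [-203, -329] -> [1015, 1645] -> 1015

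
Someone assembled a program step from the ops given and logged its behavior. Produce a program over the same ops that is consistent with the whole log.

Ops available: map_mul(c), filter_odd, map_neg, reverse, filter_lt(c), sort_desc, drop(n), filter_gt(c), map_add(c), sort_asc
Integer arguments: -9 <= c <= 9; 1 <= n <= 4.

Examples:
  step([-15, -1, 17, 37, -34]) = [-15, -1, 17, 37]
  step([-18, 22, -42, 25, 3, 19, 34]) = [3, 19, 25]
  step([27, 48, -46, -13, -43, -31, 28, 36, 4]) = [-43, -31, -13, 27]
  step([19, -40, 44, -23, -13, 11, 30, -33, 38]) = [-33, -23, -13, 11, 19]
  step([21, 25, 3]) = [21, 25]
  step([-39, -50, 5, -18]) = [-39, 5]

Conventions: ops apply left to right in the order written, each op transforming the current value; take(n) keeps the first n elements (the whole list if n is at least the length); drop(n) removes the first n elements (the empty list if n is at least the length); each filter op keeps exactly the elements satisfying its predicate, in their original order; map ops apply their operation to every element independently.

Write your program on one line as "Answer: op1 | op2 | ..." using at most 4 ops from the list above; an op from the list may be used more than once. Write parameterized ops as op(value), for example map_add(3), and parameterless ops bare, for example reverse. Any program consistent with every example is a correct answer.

sort_asc | drop(1) | filter_odd

Check, running the answer program on each example:
  [-15, -1, 17, 37, -34] -> [-34, -15, -1, 17, 37] -> [-15, -1, 17, 37] -> [-15, -1, 17, 37]
  [-18, 22, -42, 25, 3, 19, 34] -> [-42, -18, 3, 19, 22, 25, 34] -> [-18, 3, 19, 22, 25, 34] -> [3, 19, 25]
  [27, 48, -46, -13, -43, -31, 28, 36, 4] -> [-46, -43, -31, -13, 4, 27, 28, 36, 48] -> [-43, -31, -13, 4, 27, 28, 36, 48] -> [-43, -31, -13, 27]
  [19, -40, 44, -23, -13, 11, 30, -33, 38] -> [-40, -33, -23, -13, 11, 19, 30, 38, 44] -> [-33, -23, -13, 11, 19, 30, 38, 44] -> [-33, -23, -13, 11, 19]
  [21, 25, 3] -> [3, 21, 25] -> [21, 25] -> [21, 25]
  [-39, -50, 5, -18] -> [-50, -39, -18, 5] -> [-39, -18, 5] -> [-39, 5]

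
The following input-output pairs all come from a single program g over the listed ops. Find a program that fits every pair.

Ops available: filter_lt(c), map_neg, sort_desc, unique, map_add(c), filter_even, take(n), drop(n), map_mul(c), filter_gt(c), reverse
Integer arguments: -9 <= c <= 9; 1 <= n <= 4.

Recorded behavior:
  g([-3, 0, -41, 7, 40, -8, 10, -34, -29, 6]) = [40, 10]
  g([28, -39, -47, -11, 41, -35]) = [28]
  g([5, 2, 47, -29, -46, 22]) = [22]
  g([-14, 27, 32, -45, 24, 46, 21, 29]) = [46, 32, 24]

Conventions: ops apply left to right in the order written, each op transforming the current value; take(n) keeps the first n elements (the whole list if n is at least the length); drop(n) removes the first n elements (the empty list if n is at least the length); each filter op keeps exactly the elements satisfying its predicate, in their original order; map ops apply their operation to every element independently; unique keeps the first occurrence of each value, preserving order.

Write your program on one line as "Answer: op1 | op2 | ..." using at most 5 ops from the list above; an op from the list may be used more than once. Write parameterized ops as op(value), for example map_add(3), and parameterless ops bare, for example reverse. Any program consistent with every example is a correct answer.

sort_desc | filter_gt(-7) | filter_gt(8) | filter_even

Check, running the answer program on each example:
  [-3, 0, -41, 7, 40, -8, 10, -34, -29, 6] -> [40, 10, 7, 6, 0, -3, -8, -29, -34, -41] -> [40, 10, 7, 6, 0, -3] -> [40, 10] -> [40, 10]
  [28, -39, -47, -11, 41, -35] -> [41, 28, -11, -35, -39, -47] -> [41, 28] -> [41, 28] -> [28]
  [5, 2, 47, -29, -46, 22] -> [47, 22, 5, 2, -29, -46] -> [47, 22, 5, 2] -> [47, 22] -> [22]
  [-14, 27, 32, -45, 24, 46, 21, 29] -> [46, 32, 29, 27, 24, 21, -14, -45] -> [46, 32, 29, 27, 24, 21] -> [46, 32, 29, 27, 24, 21] -> [46, 32, 24]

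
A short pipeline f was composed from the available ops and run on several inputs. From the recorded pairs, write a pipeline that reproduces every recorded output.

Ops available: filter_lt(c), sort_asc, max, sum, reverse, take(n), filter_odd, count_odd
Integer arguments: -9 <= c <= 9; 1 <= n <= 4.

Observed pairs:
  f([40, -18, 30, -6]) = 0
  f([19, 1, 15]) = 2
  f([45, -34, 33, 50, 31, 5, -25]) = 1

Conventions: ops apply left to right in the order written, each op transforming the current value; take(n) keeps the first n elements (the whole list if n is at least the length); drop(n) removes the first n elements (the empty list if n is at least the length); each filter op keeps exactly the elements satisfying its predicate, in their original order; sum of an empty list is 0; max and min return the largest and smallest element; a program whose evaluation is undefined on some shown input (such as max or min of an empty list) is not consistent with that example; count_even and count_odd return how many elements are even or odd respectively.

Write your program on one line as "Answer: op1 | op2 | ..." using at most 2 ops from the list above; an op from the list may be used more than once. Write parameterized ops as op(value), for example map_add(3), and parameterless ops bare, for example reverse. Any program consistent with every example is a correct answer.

take(2) | count_odd

Check, running the answer program on each example:
  [40, -18, 30, -6] -> [40, -18] -> 0
  [19, 1, 15] -> [19, 1] -> 2
  [45, -34, 33, 50, 31, 5, -25] -> [45, -34] -> 1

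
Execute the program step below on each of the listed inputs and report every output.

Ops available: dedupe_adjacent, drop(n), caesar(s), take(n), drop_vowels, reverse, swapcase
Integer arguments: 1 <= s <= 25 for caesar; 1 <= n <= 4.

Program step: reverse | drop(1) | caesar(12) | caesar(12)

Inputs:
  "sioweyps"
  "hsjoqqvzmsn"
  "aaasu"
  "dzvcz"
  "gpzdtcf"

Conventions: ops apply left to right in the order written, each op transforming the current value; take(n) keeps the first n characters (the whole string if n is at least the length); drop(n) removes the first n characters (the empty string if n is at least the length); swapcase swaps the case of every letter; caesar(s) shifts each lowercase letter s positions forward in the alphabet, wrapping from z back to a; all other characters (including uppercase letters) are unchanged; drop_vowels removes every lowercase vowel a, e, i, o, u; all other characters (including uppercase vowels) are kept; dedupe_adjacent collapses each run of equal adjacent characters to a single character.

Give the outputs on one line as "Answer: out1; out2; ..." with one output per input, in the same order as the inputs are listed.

Execution, op by op:
  "sioweyps" -> "spyewois" -> "pyewois" -> "bkqiaue" -> "nwcumgq"
  "hsjoqqvzmsn" -> "nsmzvqqojsh" -> "smzvqqojsh" -> "eylhccavet" -> "qkxtoomhqf"
  "aaasu" -> "usaaa" -> "saaa" -> "emmm" -> "qyyy"
  "dzvcz" -> "zcvzd" -> "cvzd" -> "ohlp" -> "atxb"
  "gpzdtcf" -> "fctdzpg" -> "ctdzpg" -> "ofplbs" -> "arbxne"

"nwcumgq"; "qkxtoomhqf"; "qyyy"; "atxb"; "arbxne"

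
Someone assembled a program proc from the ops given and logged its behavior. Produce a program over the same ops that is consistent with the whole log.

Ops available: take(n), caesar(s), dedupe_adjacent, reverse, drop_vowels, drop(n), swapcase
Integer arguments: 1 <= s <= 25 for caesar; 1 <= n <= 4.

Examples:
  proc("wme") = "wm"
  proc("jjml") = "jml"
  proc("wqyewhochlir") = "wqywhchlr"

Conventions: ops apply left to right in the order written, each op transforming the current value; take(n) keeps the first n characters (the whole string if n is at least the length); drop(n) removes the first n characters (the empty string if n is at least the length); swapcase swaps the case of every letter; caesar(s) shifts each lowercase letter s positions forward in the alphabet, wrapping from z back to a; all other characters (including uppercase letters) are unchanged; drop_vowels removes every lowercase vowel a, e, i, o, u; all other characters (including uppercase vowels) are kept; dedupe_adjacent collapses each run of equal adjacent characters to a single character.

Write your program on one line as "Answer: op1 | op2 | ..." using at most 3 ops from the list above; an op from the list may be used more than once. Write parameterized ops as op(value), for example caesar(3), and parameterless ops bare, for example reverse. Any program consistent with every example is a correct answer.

dedupe_adjacent | drop_vowels

Check, running the answer program on each example:
  "wme" -> "wme" -> "wm"
  "jjml" -> "jml" -> "jml"
  "wqyewhochlir" -> "wqyewhochlir" -> "wqywhchlr"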